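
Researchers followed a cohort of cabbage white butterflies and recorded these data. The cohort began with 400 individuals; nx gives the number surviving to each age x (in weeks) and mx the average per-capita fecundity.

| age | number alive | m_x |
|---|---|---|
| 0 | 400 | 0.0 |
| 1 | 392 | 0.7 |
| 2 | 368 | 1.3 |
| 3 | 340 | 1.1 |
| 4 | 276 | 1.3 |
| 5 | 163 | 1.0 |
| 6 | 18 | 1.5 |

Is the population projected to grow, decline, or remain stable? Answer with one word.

lx = nx/n0 = nx/400: 1, 0.98, 0.92, 0.85, 0.69, 0.4075, 0.045
R0 = Σ lx·mx = 0 + 0.686 + 1.196 + 0.935 + 0.897 + 0.4075 + 0.0675 = 4.189
R0 > 1, so the population is growing.

growing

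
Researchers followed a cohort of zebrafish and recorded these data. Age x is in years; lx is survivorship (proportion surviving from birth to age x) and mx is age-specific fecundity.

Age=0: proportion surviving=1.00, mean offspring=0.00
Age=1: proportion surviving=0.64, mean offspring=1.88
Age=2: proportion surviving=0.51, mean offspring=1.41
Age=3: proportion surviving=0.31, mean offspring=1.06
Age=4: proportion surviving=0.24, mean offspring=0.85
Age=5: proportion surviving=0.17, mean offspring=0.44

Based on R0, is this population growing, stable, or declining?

R0 = Σ lx·mx = 0 + 1.2032 + 0.7191 + 0.3286 + 0.204 + 0.0748 = 2.5297
R0 > 1, so the population is growing.

growing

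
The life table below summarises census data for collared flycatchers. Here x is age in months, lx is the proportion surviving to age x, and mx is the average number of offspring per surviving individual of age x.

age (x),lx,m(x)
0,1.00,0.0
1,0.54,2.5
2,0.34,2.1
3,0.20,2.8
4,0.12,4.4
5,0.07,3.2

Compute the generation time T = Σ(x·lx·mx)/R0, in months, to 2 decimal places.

2.28

lx·mx: 0, 1.35, 0.714, 0.56, 0.528, 0.224 → R0 = 3.376
x·lx·mx: 0, 1.35, 1.428, 1.68, 2.112, 1.12 → Σ = 7.69
T = 7.69 / 3.376 = 2.277844… → 2.28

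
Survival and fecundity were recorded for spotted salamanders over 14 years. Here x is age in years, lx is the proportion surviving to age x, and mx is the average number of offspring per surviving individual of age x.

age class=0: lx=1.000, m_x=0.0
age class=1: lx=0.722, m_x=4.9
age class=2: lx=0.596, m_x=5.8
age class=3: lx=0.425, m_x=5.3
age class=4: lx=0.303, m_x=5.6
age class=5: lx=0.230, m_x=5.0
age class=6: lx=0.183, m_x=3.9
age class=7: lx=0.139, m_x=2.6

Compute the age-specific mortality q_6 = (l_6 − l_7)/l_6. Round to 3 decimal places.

0.240

q_6 = (l_6 − l_7) / l_6 = (0.183 − 0.139) / 0.183
     = 0.044 / 0.183 = 0.240437… → 0.240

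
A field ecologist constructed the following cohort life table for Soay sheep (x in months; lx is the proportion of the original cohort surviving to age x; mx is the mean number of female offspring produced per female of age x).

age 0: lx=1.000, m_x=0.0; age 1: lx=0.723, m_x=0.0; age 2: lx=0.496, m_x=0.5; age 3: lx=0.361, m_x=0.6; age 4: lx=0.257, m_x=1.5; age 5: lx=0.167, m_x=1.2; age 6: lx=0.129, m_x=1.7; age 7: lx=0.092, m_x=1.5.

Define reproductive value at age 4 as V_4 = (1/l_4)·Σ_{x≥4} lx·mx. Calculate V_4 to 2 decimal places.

3.67

lx·mx for x ≥ 4: 0.3855, 0.2004, 0.2193, 0.138 → sum = 0.9432
V_4 = 0.9432 / l_4 = 0.9432 / 0.257 = 3.670039… → 3.67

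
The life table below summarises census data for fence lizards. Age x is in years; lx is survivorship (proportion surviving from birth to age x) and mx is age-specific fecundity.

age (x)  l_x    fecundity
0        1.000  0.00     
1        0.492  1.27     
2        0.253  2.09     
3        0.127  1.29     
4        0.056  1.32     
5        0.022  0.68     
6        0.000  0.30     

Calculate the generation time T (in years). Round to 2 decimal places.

1.81

lx·mx: 0, 0.62484, 0.52877, 0.16383, 0.07392, 0.01496, 0 → R0 = 1.40632
x·lx·mx: 0, 0.62484, 1.05754, 0.49149, 0.29568, 0.0748, 0 → Σ = 2.54435
T = 2.54435 / 1.40632 = 1.809225… → 1.81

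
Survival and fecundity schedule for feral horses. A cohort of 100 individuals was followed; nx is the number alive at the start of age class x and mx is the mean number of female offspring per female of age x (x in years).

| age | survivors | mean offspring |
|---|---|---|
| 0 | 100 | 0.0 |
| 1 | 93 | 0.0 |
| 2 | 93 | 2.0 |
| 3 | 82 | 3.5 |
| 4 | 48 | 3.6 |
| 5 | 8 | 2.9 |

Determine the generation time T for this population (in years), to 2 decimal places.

lx = nx/n0 = nx/100: 1, 0.93, 0.93, 0.82, 0.48, 0.08
lx·mx: 0, 0, 1.86, 2.87, 1.728, 0.232 → R0 = 6.69
x·lx·mx: 0, 0, 3.72, 8.61, 6.912, 1.16 → Σ = 20.402
T = 20.402 / 6.69 = 3.049626… → 3.05

3.05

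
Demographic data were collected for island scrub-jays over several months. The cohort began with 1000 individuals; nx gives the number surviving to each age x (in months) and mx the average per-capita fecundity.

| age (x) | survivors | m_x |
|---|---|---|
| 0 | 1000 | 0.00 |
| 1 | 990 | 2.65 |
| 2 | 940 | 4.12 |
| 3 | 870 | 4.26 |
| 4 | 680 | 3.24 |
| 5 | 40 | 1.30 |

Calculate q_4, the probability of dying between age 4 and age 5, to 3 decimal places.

0.941

lx = nx/n0 = nx/1000: 1, 0.99, 0.94, 0.87, 0.68, 0.04
q_4 = (l_4 − l_5) / l_4 = (0.68 − 0.04) / 0.68
     = 0.64 / 0.68 = 0.941176… → 0.941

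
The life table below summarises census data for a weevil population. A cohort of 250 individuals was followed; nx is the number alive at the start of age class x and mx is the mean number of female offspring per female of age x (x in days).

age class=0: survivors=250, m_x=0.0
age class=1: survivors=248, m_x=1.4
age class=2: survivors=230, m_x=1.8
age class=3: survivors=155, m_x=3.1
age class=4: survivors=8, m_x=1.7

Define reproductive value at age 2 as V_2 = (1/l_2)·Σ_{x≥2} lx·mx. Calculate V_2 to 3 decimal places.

3.948

lx = nx/n0 = nx/250: 1, 0.992, 0.92, 0.62, 0.032
lx·mx for x ≥ 2: 1.656, 1.922, 0.0544 → sum = 3.6324
V_2 = 3.6324 / l_2 = 3.6324 / 0.92 = 3.948261… → 3.948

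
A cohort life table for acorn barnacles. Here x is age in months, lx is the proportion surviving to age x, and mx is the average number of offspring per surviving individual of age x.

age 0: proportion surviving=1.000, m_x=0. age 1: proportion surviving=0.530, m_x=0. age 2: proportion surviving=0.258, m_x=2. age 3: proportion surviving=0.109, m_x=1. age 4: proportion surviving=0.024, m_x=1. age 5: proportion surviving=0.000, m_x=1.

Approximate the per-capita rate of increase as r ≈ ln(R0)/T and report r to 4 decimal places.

-0.1928

R0 = Σ lx·mx = 0 + 0 + 0.516 + 0.109 + 0.024 + 0 = 0.649
Σ x·lx·mx = 1.455; T = 1.455/0.649 = 2.24191…
r ≈ ln(R0)/T = ln(0.649)/2.24191… = -0.192837… → -0.1928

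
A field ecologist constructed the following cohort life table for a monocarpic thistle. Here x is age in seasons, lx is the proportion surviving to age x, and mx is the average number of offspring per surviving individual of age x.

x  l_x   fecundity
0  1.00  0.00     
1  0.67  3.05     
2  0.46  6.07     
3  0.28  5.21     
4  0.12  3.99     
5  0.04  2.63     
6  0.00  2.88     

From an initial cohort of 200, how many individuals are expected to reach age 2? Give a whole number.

Expected survivors = N0 · l_2 = 200 × 0.46 = 92 → 92

92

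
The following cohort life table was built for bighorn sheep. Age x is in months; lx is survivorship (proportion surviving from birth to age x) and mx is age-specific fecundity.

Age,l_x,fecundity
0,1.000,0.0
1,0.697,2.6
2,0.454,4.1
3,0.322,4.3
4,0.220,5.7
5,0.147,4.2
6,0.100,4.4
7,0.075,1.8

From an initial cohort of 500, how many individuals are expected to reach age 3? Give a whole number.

161

Expected survivors = N0 · l_3 = 500 × 0.322 = 161 → 161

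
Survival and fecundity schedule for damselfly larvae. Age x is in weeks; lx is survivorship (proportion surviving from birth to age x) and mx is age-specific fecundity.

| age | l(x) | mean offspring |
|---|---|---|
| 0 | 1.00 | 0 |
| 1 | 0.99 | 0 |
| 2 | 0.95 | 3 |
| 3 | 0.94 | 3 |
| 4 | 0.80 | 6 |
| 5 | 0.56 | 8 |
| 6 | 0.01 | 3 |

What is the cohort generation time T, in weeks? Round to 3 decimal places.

lx·mx: 0, 0, 2.85, 2.82, 4.8, 4.48, 0.03 → R0 = 14.98
x·lx·mx: 0, 0, 5.7, 8.46, 19.2, 22.4, 0.18 → Σ = 55.94
T = 55.94 / 14.98 = 3.734312… → 3.734

3.734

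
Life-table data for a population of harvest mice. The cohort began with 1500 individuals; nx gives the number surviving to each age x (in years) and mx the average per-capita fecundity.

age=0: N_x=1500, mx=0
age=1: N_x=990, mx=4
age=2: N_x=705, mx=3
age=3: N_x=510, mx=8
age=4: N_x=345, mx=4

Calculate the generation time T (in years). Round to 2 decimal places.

2.25

lx = nx/n0 = nx/1500: 1, 0.66, 0.47, 0.34, 0.23
lx·mx: 0, 2.64, 1.41, 2.72, 0.92 → R0 = 7.69
x·lx·mx: 0, 2.64, 2.82, 8.16, 3.68 → Σ = 17.3
T = 17.3 / 7.69 = 2.249675… → 2.25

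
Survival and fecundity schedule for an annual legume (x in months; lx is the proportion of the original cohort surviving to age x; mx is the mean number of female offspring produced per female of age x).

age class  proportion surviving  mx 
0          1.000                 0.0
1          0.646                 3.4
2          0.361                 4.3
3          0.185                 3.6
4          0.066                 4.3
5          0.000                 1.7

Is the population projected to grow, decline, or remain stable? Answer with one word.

growing

R0 = Σ lx·mx = 0 + 2.1964 + 1.5523 + 0.666 + 0.2838 + 0 = 4.6985
R0 > 1, so the population is growing.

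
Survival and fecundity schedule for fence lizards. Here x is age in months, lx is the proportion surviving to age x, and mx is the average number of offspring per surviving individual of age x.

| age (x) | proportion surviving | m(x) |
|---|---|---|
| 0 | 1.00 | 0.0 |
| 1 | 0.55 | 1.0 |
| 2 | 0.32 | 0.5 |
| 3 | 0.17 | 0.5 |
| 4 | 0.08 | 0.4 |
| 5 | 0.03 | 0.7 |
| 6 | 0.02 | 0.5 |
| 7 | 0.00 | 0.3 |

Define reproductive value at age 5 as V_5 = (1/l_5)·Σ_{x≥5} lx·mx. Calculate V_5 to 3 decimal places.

1.033

lx·mx for x ≥ 5: 0.021, 0.01, 0 → sum = 0.031
V_5 = 0.031 / l_5 = 0.031 / 0.03 = 1.033333… → 1.033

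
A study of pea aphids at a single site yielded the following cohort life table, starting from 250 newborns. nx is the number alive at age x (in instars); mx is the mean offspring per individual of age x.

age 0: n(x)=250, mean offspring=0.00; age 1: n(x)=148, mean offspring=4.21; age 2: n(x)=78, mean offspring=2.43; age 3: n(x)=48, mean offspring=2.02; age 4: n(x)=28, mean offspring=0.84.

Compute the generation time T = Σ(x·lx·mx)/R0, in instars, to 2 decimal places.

1.49

lx = nx/n0 = nx/250: 1, 0.592, 0.312, 0.192, 0.112
lx·mx: 0, 2.49232, 0.75816, 0.38784, 0.09408 → R0 = 3.7324
x·lx·mx: 0, 2.49232, 1.51632, 1.16352, 0.37632 → Σ = 5.54848
T = 5.54848 / 3.7324 = 1.486572… → 1.49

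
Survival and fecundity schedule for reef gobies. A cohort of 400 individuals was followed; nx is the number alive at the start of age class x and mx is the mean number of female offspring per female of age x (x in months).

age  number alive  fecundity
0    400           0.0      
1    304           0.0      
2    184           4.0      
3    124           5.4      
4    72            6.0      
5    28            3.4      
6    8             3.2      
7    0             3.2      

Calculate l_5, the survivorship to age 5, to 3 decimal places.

0.070

l_5 = n_5/n_0 = 28/400 = 0.07 → 0.070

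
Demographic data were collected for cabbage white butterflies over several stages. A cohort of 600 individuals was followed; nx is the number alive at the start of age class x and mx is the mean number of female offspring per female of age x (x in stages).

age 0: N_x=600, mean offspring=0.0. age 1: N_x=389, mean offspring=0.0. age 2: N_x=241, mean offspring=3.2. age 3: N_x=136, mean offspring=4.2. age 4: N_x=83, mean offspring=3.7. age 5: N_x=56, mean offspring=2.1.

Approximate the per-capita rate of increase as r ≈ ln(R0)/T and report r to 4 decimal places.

lx = nx/n0 = nx/600: 1, 0.64833…, 0.40167…, 0.22667…, 0.13833…, 0.09333…
R0 = Σ lx·mx = 0 + 0 + 1.28533… + 0.952… + 0.51183… + 0.196… = 2.945167…
Σ x·lx·mx = 8.454…; T = 8.454…/2.945167… = 2.87047…
r ≈ ln(R0)/T = ln(2.945167…)/2.87047… = 0.376303… → 0.3763

0.3763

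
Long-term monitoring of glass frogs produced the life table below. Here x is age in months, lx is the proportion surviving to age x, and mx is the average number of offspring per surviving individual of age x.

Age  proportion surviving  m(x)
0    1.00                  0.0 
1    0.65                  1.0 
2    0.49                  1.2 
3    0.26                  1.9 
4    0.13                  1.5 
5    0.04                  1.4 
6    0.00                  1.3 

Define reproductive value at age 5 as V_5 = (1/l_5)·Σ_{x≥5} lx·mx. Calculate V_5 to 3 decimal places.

lx·mx for x ≥ 5: 0.056, 0 → sum = 0.056
V_5 = 0.056 / l_5 = 0.056 / 0.04 = 1.4 → 1.400

1.400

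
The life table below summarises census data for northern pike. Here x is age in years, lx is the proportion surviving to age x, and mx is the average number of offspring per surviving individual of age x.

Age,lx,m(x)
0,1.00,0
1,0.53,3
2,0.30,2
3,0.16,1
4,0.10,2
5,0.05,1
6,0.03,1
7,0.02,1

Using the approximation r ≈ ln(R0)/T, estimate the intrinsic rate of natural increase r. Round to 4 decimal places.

R0 = Σ lx·mx = 0 + 1.59 + 0.6 + 0.16 + 0.2 + 0.05 + 0.03 + 0.02 = 2.65
Σ x·lx·mx = 4.64; T = 4.64/2.65 = 1.75094…
r ≈ ln(R0)/T = ln(2.65)/1.75094… = 0.556591… → 0.5566

0.5566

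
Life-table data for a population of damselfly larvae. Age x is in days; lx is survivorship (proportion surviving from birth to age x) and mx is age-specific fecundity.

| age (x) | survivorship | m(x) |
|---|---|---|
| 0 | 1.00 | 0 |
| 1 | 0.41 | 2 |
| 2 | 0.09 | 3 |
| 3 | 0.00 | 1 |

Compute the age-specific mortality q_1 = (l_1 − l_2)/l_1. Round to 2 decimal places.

q_1 = (l_1 − l_2) / l_1 = (0.41 − 0.09) / 0.41
     = 0.32 / 0.41 = 0.780488… → 0.78

0.78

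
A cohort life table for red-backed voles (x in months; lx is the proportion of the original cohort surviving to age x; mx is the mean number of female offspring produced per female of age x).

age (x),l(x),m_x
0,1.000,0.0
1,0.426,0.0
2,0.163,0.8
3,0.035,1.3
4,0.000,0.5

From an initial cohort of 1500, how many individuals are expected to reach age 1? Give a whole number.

Expected survivors = N0 · l_1 = 1500 × 0.426 = 639 → 639

639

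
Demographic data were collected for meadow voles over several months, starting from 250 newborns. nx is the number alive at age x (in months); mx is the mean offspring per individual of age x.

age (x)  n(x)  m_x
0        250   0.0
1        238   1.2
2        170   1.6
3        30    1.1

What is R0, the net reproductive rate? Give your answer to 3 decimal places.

lx = nx/n0 = nx/250: 1, 0.952, 0.68, 0.12
lx·mx by age: 0, 1.1424, 1.088, 0.132
R0 = Σ lx·mx = 2.3624 → 2.362

2.362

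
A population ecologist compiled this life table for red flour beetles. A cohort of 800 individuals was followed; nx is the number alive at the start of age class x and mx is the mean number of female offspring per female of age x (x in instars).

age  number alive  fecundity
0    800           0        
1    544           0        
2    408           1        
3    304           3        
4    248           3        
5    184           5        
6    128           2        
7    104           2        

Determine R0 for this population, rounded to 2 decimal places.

4.31

lx = nx/n0 = nx/800: 1, 0.68, 0.51, 0.38, 0.31, 0.23, 0.16, 0.13
lx·mx by age: 0, 0, 0.51, 1.14, 0.93, 1.15, 0.32, 0.26
R0 = Σ lx·mx = 4.31 → 4.31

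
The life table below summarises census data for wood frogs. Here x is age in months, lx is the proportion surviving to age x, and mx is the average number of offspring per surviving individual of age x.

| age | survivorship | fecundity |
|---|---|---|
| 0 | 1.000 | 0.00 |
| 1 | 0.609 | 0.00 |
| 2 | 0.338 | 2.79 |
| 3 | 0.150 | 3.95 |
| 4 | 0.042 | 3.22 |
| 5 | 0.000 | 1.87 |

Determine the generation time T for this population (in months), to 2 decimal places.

lx·mx: 0, 0, 0.94302, 0.5925, 0.13524, 0 → R0 = 1.67076
x·lx·mx: 0, 0, 1.88604, 1.7775, 0.54096, 0 → Σ = 4.2045
T = 4.2045 / 1.67076 = 2.516519… → 2.52

2.52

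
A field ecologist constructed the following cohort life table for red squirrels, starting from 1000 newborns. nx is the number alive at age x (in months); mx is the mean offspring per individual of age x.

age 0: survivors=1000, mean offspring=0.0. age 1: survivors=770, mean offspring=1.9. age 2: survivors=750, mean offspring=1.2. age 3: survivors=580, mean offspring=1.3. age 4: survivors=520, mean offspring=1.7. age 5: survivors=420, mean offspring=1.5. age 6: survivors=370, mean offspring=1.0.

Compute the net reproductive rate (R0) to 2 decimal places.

5.00

lx = nx/n0 = nx/1000: 1, 0.77, 0.75, 0.58, 0.52, 0.42, 0.37
lx·mx by age: 0, 1.463, 0.9, 0.754, 0.884, 0.63, 0.37
R0 = Σ lx·mx = 5.001 → 5.00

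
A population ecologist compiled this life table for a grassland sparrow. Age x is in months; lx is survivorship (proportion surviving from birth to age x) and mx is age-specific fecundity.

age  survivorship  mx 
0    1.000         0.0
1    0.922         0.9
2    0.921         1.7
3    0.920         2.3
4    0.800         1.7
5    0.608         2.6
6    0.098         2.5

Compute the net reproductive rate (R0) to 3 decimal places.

7.697

lx·mx by age: 0, 0.8298, 1.5657, 2.116, 1.36, 1.5808, 0.245
R0 = Σ lx·mx = 7.6973 → 7.697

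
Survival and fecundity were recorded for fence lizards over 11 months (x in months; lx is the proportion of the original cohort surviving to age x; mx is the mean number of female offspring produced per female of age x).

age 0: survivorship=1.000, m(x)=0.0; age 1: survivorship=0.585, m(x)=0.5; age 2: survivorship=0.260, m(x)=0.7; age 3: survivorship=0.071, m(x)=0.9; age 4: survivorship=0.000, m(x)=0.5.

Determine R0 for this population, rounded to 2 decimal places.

0.54

lx·mx by age: 0, 0.2925, 0.182, 0.0639, 0
R0 = Σ lx·mx = 0.5384 → 0.54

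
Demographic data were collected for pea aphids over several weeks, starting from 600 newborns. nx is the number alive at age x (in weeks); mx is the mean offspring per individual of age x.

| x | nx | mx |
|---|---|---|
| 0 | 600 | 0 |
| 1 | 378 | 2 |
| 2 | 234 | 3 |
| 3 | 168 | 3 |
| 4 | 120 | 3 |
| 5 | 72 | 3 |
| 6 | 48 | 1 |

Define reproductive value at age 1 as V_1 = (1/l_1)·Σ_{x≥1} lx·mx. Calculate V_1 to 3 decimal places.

lx = nx/n0 = nx/600: 1, 0.63, 0.39, 0.28, 0.2, 0.12, 0.08
lx·mx for x ≥ 1: 1.26, 1.17, 0.84, 0.6, 0.36, 0.08 → sum = 4.31
V_1 = 4.31 / l_1 = 4.31 / 0.63 = 6.84127… → 6.841

6.841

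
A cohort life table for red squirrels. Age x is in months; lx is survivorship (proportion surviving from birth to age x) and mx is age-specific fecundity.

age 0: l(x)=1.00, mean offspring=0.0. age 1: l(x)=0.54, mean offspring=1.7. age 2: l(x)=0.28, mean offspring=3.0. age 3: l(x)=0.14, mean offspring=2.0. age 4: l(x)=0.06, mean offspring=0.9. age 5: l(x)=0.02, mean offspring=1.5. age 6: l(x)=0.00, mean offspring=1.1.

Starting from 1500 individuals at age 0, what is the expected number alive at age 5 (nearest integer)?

30

Expected survivors = N0 · l_5 = 1500 × 0.02 = 30 → 30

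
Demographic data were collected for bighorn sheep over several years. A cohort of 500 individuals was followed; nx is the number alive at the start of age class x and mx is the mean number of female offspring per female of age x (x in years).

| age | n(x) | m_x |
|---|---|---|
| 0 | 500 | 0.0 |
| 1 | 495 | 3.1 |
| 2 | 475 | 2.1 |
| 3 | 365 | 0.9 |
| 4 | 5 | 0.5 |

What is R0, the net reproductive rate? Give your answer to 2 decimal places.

5.73

lx = nx/n0 = nx/500: 1, 0.99, 0.95, 0.73, 0.01
lx·mx by age: 0, 3.069, 1.995, 0.657, 0.005
R0 = Σ lx·mx = 5.726 → 5.73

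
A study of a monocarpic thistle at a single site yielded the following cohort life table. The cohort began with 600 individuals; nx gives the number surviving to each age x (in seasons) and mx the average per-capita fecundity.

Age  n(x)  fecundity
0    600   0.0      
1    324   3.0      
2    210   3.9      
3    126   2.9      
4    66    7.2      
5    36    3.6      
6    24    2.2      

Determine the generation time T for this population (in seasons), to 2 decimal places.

lx = nx/n0 = nx/600: 1, 0.54, 0.35, 0.21, 0.11, 0.06, 0.04
lx·mx: 0, 1.62, 1.365, 0.609, 0.792, 0.216, 0.088 → R0 = 4.69
x·lx·mx: 0, 1.62, 2.73, 1.827, 3.168, 1.08, 0.528 → Σ = 10.953
T = 10.953 / 4.69 = 2.335394… → 2.34

2.34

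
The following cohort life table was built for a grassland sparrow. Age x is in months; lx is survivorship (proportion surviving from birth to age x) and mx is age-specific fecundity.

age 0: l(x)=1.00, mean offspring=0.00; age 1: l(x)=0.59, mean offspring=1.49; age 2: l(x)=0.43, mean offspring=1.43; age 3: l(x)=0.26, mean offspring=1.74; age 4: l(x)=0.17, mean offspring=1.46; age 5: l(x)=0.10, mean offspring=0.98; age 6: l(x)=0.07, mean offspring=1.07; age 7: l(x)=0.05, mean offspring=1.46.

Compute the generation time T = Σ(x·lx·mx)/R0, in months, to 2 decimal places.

lx·mx: 0, 0.8791, 0.6149, 0.4524, 0.2482, 0.098, 0.0749, 0.073 → R0 = 2.4405
x·lx·mx: 0, 0.8791, 1.2298, 1.3572, 0.9928, 0.49, 0.4494, 0.511 → Σ = 5.9093
T = 5.9093 / 2.4405 = 2.421348… → 2.42

2.42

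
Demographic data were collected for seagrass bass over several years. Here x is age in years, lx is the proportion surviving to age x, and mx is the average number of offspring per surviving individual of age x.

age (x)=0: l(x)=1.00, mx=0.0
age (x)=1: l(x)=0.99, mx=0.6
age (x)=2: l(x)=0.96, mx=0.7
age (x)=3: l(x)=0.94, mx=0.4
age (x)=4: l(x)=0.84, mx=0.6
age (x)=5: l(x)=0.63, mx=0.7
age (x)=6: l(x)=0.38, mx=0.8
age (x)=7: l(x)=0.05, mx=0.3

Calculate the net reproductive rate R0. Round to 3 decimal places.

lx·mx by age: 0, 0.594, 0.672, 0.376, 0.504, 0.441, 0.304, 0.015
R0 = Σ lx·mx = 2.906 → 2.906

2.906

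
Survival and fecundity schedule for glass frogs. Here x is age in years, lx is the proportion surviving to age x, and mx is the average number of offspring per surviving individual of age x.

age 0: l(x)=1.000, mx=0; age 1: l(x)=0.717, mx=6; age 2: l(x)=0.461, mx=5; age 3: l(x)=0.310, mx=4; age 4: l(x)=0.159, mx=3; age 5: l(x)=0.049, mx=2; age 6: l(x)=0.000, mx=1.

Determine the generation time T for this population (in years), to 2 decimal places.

lx·mx: 0, 4.302, 2.305, 1.24, 0.477, 0.098, 0 → R0 = 8.422
x·lx·mx: 0, 4.302, 4.61, 3.72, 1.908, 0.49, 0 → Σ = 15.03
T = 15.03 / 8.422 = 1.784612… → 1.78

1.78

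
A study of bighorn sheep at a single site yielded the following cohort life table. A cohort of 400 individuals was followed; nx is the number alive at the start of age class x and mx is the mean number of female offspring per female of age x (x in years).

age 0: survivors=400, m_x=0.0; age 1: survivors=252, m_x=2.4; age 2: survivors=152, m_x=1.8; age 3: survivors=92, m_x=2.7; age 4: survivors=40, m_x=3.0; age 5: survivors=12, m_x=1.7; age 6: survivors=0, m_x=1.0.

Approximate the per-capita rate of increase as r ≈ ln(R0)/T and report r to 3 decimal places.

lx = nx/n0 = nx/400: 1, 0.63, 0.38, 0.23, 0.1, 0.03, 0
R0 = Σ lx·mx = 0 + 1.512 + 0.684 + 0.621 + 0.3 + 0.051 + 0 = 3.168
Σ x·lx·mx = 6.198; T = 6.198/3.168 = 1.95644…
r ≈ ln(R0)/T = ln(3.168)/1.95644… = 0.58939… → 0.589

0.589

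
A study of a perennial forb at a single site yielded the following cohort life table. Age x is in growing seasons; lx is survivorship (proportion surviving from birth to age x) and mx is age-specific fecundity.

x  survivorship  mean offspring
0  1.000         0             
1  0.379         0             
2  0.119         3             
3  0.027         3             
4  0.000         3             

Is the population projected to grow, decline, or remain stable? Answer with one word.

R0 = Σ lx·mx = 0 + 0 + 0.357 + 0.081 + 0 = 0.438
R0 < 1, so the population is declining.

declining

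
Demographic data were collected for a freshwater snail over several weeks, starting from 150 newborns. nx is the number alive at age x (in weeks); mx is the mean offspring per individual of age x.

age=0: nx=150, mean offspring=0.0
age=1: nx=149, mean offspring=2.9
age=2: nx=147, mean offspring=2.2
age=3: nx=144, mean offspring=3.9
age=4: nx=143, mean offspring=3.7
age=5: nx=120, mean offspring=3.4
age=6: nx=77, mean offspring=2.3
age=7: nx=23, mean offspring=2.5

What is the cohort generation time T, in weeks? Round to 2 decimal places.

3.37

lx = nx/n0 = nx/150: 1, 0.99333…, 0.98, 0.96, 0.95333…, 0.8, 0.51333…, 0.15333…
lx·mx: 0, 2.880667…, 2.156, 3.744, 3.527333…, 2.72, 1.180667…, 0.383333… → R0 = 16.592…
x·lx·mx: 0, 2.880667…, 4.312, 11.232, 14.109333…, 13.6, 7.084…, 2.683333… → Σ = 55.901333…
T = 55.901333… / 16.592… = 3.369174… → 3.37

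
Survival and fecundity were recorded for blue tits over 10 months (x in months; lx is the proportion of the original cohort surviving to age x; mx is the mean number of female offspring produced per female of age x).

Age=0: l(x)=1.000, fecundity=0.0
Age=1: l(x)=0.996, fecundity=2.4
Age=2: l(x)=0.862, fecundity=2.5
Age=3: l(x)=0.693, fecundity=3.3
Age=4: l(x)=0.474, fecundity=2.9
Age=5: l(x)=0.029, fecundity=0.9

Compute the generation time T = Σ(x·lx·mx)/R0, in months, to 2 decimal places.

lx·mx: 0, 2.3904, 2.155, 2.2869, 1.3746, 0.0261 → R0 = 8.233
x·lx·mx: 0, 2.3904, 4.31, 6.8607, 5.4984, 0.1305 → Σ = 19.19
T = 19.19 / 8.233 = 2.330864… → 2.33

2.33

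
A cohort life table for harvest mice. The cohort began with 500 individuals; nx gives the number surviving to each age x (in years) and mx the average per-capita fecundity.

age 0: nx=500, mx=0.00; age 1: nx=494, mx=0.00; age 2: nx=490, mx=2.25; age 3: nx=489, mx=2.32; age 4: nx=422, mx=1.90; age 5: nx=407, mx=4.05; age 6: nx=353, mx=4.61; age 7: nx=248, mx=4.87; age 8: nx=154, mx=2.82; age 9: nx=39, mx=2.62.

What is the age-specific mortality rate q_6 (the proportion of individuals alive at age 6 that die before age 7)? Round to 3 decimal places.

0.297

lx = nx/n0 = nx/500: 1, 0.988, 0.98, 0.978, 0.844, 0.814, 0.706, 0.496, 0.308, 0.078
q_6 = (l_6 − l_7) / l_6 = (0.706 − 0.496) / 0.706
     = 0.21 / 0.706 = 0.29745… → 0.297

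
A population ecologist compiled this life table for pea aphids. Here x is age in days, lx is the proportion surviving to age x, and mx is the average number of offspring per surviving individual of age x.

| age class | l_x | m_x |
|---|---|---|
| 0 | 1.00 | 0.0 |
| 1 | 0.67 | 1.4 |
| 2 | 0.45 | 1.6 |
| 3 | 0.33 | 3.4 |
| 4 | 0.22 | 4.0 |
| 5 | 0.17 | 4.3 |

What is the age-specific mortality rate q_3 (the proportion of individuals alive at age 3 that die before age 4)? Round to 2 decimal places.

q_3 = (l_3 − l_4) / l_3 = (0.33 − 0.22) / 0.33
     = 0.11 / 0.33 = 0.333333… → 0.33

0.33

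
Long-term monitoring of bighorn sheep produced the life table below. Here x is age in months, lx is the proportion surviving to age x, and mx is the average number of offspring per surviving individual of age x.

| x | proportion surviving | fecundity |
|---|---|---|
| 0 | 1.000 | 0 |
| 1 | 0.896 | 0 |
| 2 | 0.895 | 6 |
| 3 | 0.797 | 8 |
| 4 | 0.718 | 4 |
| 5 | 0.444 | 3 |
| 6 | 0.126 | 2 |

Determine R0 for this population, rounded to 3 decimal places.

16.202

lx·mx by age: 0, 0, 5.37, 6.376, 2.872, 1.332, 0.252
R0 = Σ lx·mx = 16.202 → 16.202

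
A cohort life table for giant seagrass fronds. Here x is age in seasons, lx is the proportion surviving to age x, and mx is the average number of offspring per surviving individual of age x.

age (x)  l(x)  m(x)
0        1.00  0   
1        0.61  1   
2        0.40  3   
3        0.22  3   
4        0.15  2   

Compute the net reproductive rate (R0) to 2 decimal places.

lx·mx by age: 0, 0.61, 1.2, 0.66, 0.3
R0 = Σ lx·mx = 2.77 → 2.77

2.77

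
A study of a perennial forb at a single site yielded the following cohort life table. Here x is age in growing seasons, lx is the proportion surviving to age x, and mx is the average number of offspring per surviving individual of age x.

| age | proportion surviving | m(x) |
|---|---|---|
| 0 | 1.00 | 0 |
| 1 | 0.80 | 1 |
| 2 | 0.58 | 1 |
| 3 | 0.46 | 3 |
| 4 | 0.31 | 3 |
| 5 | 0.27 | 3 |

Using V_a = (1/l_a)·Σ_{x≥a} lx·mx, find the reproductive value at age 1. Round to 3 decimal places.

lx·mx for x ≥ 1: 0.8, 0.58, 1.38, 0.93, 0.81 → sum = 4.5
V_1 = 4.5 / l_1 = 4.5 / 0.8 = 5.625 → 5.625

5.625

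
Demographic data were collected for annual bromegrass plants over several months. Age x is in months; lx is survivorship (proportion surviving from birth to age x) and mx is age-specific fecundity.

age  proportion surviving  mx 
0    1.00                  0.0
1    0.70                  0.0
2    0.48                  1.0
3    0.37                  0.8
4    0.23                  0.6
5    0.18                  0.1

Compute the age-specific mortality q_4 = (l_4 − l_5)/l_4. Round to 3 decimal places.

0.217

q_4 = (l_4 − l_5) / l_4 = (0.23 − 0.18) / 0.23
     = 0.05 / 0.23 = 0.217391… → 0.217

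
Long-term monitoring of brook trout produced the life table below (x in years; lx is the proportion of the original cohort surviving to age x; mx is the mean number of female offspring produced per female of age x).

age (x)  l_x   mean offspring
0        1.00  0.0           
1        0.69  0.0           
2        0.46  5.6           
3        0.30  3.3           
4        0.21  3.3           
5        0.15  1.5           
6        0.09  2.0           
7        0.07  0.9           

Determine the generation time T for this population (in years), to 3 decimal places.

2.864

lx·mx: 0, 0, 2.576, 0.99, 0.693, 0.225, 0.18, 0.063 → R0 = 4.727
x·lx·mx: 0, 0, 5.152, 2.97, 2.772, 1.125, 1.08, 0.441 → Σ = 13.54
T = 13.54 / 4.727 = 2.864396… → 2.864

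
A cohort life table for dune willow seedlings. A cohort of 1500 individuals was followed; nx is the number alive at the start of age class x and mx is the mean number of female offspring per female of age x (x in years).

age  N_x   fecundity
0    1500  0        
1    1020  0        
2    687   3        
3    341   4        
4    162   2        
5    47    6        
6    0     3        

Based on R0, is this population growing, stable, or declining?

growing

lx = nx/n0 = nx/1500: 1, 0.68, 0.458, 0.22733…, 0.108, 0.03133…, 0
R0 = Σ lx·mx = 0 + 0 + 1.374 + 0.909333… + 0.216 + 0.188… + 0 = 2.687333…
R0 > 1, so the population is growing.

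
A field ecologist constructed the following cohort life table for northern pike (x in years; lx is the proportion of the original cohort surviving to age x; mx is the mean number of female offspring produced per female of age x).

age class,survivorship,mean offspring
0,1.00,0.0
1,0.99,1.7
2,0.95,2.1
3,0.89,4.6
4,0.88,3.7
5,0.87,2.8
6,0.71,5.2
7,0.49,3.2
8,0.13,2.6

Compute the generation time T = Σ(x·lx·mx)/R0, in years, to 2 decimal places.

lx·mx: 0, 1.683, 1.995, 4.094, 3.256, 2.436, 3.692, 1.568, 0.338 → R0 = 19.062
x·lx·mx: 0, 1.683, 3.99, 12.282, 13.024, 12.18, 22.152, 10.976, 2.704 → Σ = 78.991
T = 78.991 / 19.062 = 4.143899… → 4.14

4.14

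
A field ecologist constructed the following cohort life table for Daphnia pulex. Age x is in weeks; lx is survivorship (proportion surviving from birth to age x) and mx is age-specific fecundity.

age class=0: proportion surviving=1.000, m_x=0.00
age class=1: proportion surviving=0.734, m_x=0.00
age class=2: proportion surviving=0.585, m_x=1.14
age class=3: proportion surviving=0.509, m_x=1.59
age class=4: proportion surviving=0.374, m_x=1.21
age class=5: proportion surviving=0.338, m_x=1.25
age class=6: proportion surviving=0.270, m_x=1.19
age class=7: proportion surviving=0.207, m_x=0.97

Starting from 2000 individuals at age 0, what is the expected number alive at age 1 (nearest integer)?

Expected survivors = N0 · l_1 = 2000 × 0.734 = 1468 → 1468

1468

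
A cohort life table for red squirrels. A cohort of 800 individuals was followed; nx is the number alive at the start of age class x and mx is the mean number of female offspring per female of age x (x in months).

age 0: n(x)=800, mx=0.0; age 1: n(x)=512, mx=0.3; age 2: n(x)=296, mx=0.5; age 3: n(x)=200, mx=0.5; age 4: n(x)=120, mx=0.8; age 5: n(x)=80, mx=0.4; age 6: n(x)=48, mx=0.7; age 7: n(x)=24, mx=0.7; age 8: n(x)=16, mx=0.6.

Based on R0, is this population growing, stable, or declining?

declining

lx = nx/n0 = nx/800: 1, 0.64, 0.37, 0.25, 0.15, 0.1, 0.06, 0.03, 0.02
R0 = Σ lx·mx = 0 + 0.192 + 0.185 + 0.125 + 0.12 + 0.04 + 0.042 + 0.021 + 0.012 = 0.737
R0 < 1, so the population is declining.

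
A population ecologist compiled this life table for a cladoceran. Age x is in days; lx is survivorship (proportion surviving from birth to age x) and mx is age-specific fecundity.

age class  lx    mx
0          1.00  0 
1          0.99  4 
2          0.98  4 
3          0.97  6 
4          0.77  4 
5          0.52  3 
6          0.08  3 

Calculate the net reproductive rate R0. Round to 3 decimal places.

lx·mx by age: 0, 3.96, 3.92, 5.82, 3.08, 1.56, 0.24
R0 = Σ lx·mx = 18.58 → 18.580

18.580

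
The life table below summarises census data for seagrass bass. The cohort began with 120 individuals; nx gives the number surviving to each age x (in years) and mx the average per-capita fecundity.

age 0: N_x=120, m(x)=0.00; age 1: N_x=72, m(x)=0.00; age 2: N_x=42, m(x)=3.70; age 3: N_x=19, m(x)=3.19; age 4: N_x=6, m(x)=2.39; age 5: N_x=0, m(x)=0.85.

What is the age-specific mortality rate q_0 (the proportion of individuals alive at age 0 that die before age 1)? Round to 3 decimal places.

lx = nx/n0 = nx/120: 1, 0.6, 0.35, 0.15833…, 0.05, 0
q_0 = (l_0 − l_1) / l_0 = (1 − 0.6) / 1
     = 0.4 / 1 = 0.4 → 0.400

0.400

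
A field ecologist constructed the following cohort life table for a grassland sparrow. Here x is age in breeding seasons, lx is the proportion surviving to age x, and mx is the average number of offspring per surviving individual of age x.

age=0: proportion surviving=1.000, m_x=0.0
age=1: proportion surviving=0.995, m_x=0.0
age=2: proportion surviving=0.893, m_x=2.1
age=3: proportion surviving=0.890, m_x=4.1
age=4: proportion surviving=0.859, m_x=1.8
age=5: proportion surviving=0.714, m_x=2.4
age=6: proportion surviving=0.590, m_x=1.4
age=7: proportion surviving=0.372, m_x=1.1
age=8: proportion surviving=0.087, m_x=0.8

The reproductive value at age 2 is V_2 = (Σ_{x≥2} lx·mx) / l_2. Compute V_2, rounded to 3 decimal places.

11.298

lx·mx for x ≥ 2: 1.8753, 3.649, 1.5462, 1.7136, 0.826, 0.4092, 0.0696 → sum = 10.0889
V_2 = 10.0889 / l_2 = 10.0889 / 0.893 = 11.29776… → 11.298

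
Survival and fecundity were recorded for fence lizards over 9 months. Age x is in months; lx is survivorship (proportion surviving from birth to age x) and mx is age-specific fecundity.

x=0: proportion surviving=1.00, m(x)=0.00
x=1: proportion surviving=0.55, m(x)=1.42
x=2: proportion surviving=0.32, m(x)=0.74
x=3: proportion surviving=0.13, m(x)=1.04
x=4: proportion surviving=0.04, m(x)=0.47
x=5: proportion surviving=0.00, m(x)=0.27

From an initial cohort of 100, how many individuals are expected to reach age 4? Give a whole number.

Expected survivors = N0 · l_4 = 100 × 0.04 = 4 → 4

4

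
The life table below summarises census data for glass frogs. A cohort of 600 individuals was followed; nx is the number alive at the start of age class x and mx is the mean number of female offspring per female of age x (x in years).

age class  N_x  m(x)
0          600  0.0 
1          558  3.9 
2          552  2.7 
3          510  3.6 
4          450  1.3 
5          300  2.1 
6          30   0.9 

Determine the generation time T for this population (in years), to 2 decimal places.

lx = nx/n0 = nx/600: 1, 0.93, 0.92, 0.85, 0.75, 0.5, 0.05
lx·mx: 0, 3.627, 2.484, 3.06, 0.975, 1.05, 0.045 → R0 = 11.241
x·lx·mx: 0, 3.627, 4.968, 9.18, 3.9, 5.25, 0.27 → Σ = 27.195
T = 27.195 / 11.241 = 2.419269… → 2.42

2.42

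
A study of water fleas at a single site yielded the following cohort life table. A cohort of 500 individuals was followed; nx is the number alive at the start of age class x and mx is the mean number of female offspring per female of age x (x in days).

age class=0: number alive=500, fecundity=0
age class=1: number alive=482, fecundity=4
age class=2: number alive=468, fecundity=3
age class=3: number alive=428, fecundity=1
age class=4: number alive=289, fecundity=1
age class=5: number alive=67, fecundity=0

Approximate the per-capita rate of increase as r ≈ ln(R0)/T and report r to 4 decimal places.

lx = nx/n0 = nx/500: 1, 0.964, 0.936, 0.856, 0.578, 0.134
R0 = Σ lx·mx = 0 + 3.856 + 2.808 + 0.856 + 0.578 + 0 = 8.098
Σ x·lx·mx = 14.352; T = 14.352/8.098 = 1.77229…
r ≈ ln(R0)/T = ln(8.098)/1.77229… = 1.180178… → 1.1802

1.1802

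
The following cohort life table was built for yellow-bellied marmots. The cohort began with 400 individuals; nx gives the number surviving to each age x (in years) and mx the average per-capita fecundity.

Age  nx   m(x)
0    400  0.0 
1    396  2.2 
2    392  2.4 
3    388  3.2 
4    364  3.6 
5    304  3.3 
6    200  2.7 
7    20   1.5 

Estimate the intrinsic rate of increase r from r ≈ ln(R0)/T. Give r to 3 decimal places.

0.793

lx = nx/n0 = nx/400: 1, 0.99, 0.98, 0.97, 0.91, 0.76, 0.5, 0.05
R0 = Σ lx·mx = 0 + 2.178 + 2.352 + 3.104 + 3.276 + 2.508 + 1.35 + 0.075 = 14.843
Σ x·lx·mx = 50.463; T = 50.463/14.843 = 3.39978…
r ≈ ln(R0)/T = ln(14.843)/3.39978… = 0.79344… → 0.793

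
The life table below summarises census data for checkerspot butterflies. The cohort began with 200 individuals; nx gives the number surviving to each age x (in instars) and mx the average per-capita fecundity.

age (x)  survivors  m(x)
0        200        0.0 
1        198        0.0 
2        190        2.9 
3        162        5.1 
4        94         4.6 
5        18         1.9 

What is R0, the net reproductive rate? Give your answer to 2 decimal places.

lx = nx/n0 = nx/200: 1, 0.99, 0.95, 0.81, 0.47, 0.09
lx·mx by age: 0, 0, 2.755, 4.131, 2.162, 0.171
R0 = Σ lx·mx = 9.219 → 9.22

9.22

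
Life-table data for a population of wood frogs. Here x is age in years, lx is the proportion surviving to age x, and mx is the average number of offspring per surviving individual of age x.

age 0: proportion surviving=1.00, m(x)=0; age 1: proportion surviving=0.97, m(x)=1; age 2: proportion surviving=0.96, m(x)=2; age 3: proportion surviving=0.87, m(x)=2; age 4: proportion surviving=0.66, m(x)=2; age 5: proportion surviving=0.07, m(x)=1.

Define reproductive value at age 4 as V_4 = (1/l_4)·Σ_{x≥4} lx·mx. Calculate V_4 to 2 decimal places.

2.11

lx·mx for x ≥ 4: 1.32, 0.07 → sum = 1.39
V_4 = 1.39 / l_4 = 1.39 / 0.66 = 2.106061… → 2.11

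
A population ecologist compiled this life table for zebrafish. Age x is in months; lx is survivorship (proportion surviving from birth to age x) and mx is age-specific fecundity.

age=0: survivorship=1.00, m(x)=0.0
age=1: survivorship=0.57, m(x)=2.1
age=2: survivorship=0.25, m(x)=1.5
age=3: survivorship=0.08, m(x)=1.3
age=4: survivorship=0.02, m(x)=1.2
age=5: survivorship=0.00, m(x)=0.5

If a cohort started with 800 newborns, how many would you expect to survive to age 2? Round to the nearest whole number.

200

Expected survivors = N0 · l_2 = 800 × 0.25 = 200 → 200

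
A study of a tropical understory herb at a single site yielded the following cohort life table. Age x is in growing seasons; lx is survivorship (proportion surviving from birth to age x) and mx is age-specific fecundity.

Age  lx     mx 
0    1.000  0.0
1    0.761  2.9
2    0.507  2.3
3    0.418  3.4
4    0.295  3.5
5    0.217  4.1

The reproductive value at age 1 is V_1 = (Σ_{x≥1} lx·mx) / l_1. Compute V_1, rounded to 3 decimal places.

8.826

lx·mx for x ≥ 1: 2.2069, 1.1661, 1.4212, 1.0325, 0.8897 → sum = 6.7164
V_1 = 6.7164 / l_1 = 6.7164 / 0.761 = 8.825756… → 8.826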